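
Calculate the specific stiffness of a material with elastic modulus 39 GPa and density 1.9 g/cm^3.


Specific stiffness = E/rho = 39/1.9 = 20.5 GPa/(g/cm^3)

20.5 GPa/(g/cm^3)


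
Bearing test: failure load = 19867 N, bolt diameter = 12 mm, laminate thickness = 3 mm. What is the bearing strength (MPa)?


sigma_br = F/(d*h) = 19867/(12*3) = 551.9 MPa

551.9 MPa


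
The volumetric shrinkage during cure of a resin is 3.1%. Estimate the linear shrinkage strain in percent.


Linear shrinkage ≈ vol_shrink/3 = 3.1/3 = 1.033%

1.033%


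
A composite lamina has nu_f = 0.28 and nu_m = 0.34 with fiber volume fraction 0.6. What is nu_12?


nu_12 = nu_f*Vf + nu_m*(1-Vf) = 0.28*0.6 + 0.34*0.4 = 0.304

0.304


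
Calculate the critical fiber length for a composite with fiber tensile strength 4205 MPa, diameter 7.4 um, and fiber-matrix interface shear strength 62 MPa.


Lc = sigma_f * d / (2 * tau_i) = 4205 * 7.4 / (2 * 62) = 250.9 um

250.9 um


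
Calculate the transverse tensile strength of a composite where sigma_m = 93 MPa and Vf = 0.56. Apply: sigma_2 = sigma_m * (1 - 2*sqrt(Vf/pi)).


factor = 1 - 2*sqrt(0.56/pi) = 0.1556
sigma_2 = 93 * 0.1556 = 14.47 MPa

14.47 MPa


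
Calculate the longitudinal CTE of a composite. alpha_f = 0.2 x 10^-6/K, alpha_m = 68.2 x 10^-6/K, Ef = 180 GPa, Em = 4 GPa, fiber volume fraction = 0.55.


E1 = Ef*Vf + Em*(1-Vf) = 100.8
alpha_1 = (alpha_f*Ef*Vf + alpha_m*Em*(1-Vf))/E1 = 1.41 x 10^-6/K

1.41 x 10^-6/K


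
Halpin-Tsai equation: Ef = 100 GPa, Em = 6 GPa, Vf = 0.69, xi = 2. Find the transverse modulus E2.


eta = (Ef/Em - 1)/(Ef/Em + xi) = (16.6667 - 1)/(16.6667 + 2) = 0.8393
E2 = Em*(1+xi*eta*Vf)/(1-eta*Vf) = 30.77 GPa

30.77 GPa


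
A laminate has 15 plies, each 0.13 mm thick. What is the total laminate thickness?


h = n * t_ply = 15 * 0.13 = 1.95 mm

1.95 mm


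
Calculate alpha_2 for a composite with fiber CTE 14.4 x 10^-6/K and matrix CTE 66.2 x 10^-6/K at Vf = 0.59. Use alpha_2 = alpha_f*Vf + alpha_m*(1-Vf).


alpha_2 = alpha_f*Vf + alpha_m*(1-Vf) = 14.4*0.59 + 66.2*0.41 = 35.6 x 10^-6/K

35.6 x 10^-6/K


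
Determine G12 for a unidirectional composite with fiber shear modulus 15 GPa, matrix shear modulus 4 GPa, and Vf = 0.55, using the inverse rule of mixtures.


1/G12 = Vf/Gf + (1-Vf)/Gm = 0.55/15 + 0.45/4
G12 = 6.7 GPa

6.7 GPa


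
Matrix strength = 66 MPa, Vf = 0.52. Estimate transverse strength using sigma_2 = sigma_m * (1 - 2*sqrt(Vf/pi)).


factor = 1 - 2*sqrt(0.52/pi) = 0.1863
sigma_2 = 66 * 0.1863 = 12.3 MPa

12.3 MPa


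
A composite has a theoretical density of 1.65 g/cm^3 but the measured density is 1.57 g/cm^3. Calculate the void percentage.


Void% = (rho_theo - rho_actual)/rho_theo * 100 = (1.65 - 1.57)/1.65 * 100 = 4.85%

4.85%


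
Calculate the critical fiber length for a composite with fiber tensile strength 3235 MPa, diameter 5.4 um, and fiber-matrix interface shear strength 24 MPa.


Lc = sigma_f * d / (2 * tau_i) = 3235 * 5.4 / (2 * 24) = 363.9 um

363.9 um


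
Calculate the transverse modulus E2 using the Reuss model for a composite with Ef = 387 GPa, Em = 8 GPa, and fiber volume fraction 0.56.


1/E2 = Vf/Ef + (1-Vf)/Em = 0.56/387 + 0.44/8
E2 = 17.72 GPa

17.72 GPa


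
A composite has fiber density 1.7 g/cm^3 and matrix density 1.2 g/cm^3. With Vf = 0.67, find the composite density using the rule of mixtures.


rho_c = rho_f*Vf + rho_m*(1-Vf) = 1.7*0.67 + 1.2*0.33 = 1.535 g/cm^3

1.535 g/cm^3


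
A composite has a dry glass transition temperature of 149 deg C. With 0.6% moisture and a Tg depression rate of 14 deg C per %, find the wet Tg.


Tg_wet = Tg_dry - k*moisture = 149 - 14*0.6 = 140.6 deg C

140.6 deg C


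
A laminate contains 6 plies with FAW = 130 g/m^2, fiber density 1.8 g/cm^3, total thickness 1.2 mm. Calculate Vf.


Vf = n * FAW / (rho_f * h * 1000) = 6 * 130 / (1.8 * 1.2 * 1000) = 0.3611

0.3611


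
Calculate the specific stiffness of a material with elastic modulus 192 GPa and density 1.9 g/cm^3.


Specific stiffness = E/rho = 192/1.9 = 101.1 GPa/(g/cm^3)

101.1 GPa/(g/cm^3)


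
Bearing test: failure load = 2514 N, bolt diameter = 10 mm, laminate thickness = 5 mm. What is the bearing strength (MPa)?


sigma_br = F/(d*h) = 2514/(10*5) = 50.3 MPa

50.3 MPa


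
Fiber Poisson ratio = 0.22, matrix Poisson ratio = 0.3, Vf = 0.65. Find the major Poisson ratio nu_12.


nu_12 = nu_f*Vf + nu_m*(1-Vf) = 0.22*0.65 + 0.3*0.35 = 0.248

0.248


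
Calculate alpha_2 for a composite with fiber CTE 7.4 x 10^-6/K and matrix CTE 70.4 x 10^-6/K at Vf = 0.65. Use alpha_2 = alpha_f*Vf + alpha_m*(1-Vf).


alpha_2 = alpha_f*Vf + alpha_m*(1-Vf) = 7.4*0.65 + 70.4*0.35 = 29.5 x 10^-6/K

29.5 x 10^-6/K


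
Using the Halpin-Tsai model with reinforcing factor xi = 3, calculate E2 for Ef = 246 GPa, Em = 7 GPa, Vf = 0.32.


eta = (Ef/Em - 1)/(Ef/Em + xi) = (35.1429 - 1)/(35.1429 + 3) = 0.8951
E2 = Em*(1+xi*eta*Vf)/(1-eta*Vf) = 18.24 GPa

18.24 GPa


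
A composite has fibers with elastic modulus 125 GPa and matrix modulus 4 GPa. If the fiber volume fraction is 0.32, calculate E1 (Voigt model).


E1 = Ef*Vf + Em*(1-Vf) = 125*0.32 + 4*0.68 = 42.72 GPa

42.72 GPa


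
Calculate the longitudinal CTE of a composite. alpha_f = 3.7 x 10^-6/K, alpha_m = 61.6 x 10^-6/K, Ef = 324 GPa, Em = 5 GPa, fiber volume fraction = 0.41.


E1 = Ef*Vf + Em*(1-Vf) = 135.79
alpha_1 = (alpha_f*Ef*Vf + alpha_m*Em*(1-Vf))/E1 = 4.96 x 10^-6/K

4.96 x 10^-6/K


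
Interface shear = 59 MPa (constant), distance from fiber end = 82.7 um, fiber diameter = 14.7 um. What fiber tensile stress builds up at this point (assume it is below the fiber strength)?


Force balance: sigma_f * (pi*d^2/4) = tau * (pi*d) * x  ->  sigma_f = 4 * tau * x / d
sigma_f = 4 * 59 * 82.7 / 14.7 = 1327.7 MPa

1327.7 MPa


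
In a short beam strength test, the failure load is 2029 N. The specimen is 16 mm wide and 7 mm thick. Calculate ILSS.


ILSS = 3F/(4bh) = 3*2029/(4*16*7) = 13.59 MPa

13.59 MPa


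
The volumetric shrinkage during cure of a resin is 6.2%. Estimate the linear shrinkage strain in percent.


Linear shrinkage ≈ vol_shrink/3 = 6.2/3 = 2.067%

2.067%


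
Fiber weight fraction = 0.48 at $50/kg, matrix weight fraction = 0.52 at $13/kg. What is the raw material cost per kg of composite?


Cost = cost_f*Wf + cost_m*Wm = 50*0.48 + 13*0.52 = $30.76/kg

$30.76/kg


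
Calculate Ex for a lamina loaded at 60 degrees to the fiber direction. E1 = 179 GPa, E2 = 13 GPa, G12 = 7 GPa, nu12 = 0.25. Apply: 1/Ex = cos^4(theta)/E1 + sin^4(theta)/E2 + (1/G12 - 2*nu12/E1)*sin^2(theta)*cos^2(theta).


cos^4(60) = 0.0625, sin^4(60) = 0.5625, sin^2(60)*cos^2(60) = 0.1875
1/G12 - 2*nu12/E1 = 1/7 - 2*0.25/179 = 0.140064 GPa^-1
1/Ex = 0.0625/179 + 0.5625/13 + 0.140064*0.1875 = 0.0698804 GPa^-1
Ex = 14.31 GPa

14.31 GPa


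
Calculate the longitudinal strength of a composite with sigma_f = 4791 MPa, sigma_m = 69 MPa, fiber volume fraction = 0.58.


sigma_1 = sigma_f*Vf + sigma_m*(1-Vf) = 4791*0.58 + 69*0.42 = 2807.8 MPa

2807.8 MPa


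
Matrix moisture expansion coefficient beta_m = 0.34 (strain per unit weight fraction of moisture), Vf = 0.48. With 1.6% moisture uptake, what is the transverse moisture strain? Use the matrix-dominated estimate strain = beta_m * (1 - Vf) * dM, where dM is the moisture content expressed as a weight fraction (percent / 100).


dM = 1.6/100 = 0.016
strain = beta_m * (1-Vf) * dM = 0.34 * 0.52 * 0.016 = 0.0028288

0.0028288


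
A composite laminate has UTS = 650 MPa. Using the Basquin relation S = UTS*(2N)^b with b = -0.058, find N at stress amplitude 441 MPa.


N = 0.5 * (S/UTS)^(1/b) = 0.5 * (441/650)^(1/-0.058) = 401.5202 cycles

401.5202 cycles


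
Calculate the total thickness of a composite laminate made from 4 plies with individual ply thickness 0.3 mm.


h = n * t_ply = 4 * 0.3 = 1.2 mm

1.2 mm


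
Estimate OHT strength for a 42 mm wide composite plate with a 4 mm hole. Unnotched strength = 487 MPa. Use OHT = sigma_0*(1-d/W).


OHT = sigma_0*(1-d/W) = 487*(1-4/42) = 440.6 MPa

440.6 MPa


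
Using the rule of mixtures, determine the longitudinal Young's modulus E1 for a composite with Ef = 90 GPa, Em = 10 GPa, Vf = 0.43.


E1 = Ef*Vf + Em*(1-Vf) = 90*0.43 + 10*0.57 = 44.4 GPa

44.4 GPa


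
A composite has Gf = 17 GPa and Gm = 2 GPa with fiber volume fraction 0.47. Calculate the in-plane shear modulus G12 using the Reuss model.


1/G12 = Vf/Gf + (1-Vf)/Gm = 0.47/17 + 0.53/2
G12 = 3.42 GPa

3.42 GPa


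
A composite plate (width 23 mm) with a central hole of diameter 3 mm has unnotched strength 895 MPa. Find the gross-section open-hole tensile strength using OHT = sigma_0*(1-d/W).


OHT = sigma_0*(1-d/W) = 895*(1-3/23) = 778.3 MPa

778.3 MPa


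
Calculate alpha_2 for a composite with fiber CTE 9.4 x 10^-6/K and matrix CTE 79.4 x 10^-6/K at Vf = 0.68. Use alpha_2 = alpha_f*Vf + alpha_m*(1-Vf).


alpha_2 = alpha_f*Vf + alpha_m*(1-Vf) = 9.4*0.68 + 79.4*0.32 = 31.8 x 10^-6/K

31.8 x 10^-6/K


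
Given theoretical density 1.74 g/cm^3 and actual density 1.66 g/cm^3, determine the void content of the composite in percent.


Void% = (rho_theo - rho_actual)/rho_theo * 100 = (1.74 - 1.66)/1.74 * 100 = 4.6%

4.6%


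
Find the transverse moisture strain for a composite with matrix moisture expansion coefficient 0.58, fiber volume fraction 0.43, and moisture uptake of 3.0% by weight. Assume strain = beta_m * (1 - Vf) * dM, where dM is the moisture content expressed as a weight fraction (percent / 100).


dM = 3.0/100 = 0.03
strain = beta_m * (1-Vf) * dM = 0.58 * 0.57 * 0.03 = 0.009918

0.009918


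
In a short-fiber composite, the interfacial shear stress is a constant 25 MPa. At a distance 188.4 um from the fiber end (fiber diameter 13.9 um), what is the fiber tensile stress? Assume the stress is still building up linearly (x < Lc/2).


Force balance: sigma_f * (pi*d^2/4) = tau * (pi*d) * x  ->  sigma_f = 4 * tau * x / d
sigma_f = 4 * 25 * 188.4 / 13.9 = 1355.4 MPa

1355.4 MPa


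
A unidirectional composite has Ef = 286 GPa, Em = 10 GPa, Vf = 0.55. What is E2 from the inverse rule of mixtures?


1/E2 = Vf/Ef + (1-Vf)/Em = 0.55/286 + 0.45/10
E2 = 21.31 GPa

21.31 GPa


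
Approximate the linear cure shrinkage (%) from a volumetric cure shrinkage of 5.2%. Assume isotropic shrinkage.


Linear shrinkage ≈ vol_shrink/3 = 5.2/3 = 1.733%

1.733%


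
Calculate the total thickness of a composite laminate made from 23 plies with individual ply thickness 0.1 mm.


h = n * t_ply = 23 * 0.1 = 2.3 mm

2.3 mm


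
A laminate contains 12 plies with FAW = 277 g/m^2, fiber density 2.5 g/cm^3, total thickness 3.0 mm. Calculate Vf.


Vf = n * FAW / (rho_f * h * 1000) = 12 * 277 / (2.5 * 3.0 * 1000) = 0.4432

0.4432


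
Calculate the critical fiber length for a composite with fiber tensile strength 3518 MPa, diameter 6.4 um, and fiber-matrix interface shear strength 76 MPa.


Lc = sigma_f * d / (2 * tau_i) = 3518 * 6.4 / (2 * 76) = 148.1 um

148.1 um


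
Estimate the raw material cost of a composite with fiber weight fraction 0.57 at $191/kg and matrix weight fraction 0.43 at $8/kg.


Cost = cost_f*Wf + cost_m*Wm = 191*0.57 + 8*0.43 = $112.31/kg

$112.31/kg


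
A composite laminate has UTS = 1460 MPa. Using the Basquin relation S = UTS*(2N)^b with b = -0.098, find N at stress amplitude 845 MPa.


N = 0.5 * (S/UTS)^(1/b) = 0.5 * (845/1460)^(1/-0.098) = 132.5562 cycles

132.5562 cycles


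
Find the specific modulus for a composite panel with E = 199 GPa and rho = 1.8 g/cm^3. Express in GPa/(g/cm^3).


Specific stiffness = E/rho = 199/1.8 = 110.6 GPa/(g/cm^3)

110.6 GPa/(g/cm^3)


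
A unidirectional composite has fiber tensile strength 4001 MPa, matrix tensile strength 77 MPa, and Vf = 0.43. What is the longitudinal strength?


sigma_1 = sigma_f*Vf + sigma_m*(1-Vf) = 4001*0.43 + 77*0.57 = 1764.3 MPa

1764.3 MPa


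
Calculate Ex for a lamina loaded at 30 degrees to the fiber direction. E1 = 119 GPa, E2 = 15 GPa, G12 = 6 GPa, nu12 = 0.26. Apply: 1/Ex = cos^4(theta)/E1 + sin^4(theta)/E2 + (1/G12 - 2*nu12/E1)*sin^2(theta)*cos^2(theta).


cos^4(30) = 0.5625, sin^4(30) = 0.0625, sin^2(30)*cos^2(30) = 0.1875
1/G12 - 2*nu12/E1 = 1/6 - 2*0.26/119 = 0.162297 GPa^-1
1/Ex = 0.5625/119 + 0.0625/15 + 0.162297*0.1875 = 0.0393242 GPa^-1
Ex = 25.43 GPa

25.43 GPa


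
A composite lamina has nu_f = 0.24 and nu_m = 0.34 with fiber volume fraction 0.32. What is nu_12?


nu_12 = nu_f*Vf + nu_m*(1-Vf) = 0.24*0.32 + 0.34*0.68 = 0.308

0.308


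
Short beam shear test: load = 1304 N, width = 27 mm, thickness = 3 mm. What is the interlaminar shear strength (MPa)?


ILSS = 3F/(4bh) = 3*1304/(4*27*3) = 12.07 MPa

12.07 MPa


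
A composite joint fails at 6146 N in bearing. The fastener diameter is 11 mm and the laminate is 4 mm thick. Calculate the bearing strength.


sigma_br = F/(d*h) = 6146/(11*4) = 139.7 MPa

139.7 MPa


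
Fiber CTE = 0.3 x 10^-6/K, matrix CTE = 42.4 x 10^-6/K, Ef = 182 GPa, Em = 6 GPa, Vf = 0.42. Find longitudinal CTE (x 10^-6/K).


E1 = Ef*Vf + Em*(1-Vf) = 79.92
alpha_1 = (alpha_f*Ef*Vf + alpha_m*Em*(1-Vf))/E1 = 2.13 x 10^-6/K

2.13 x 10^-6/K


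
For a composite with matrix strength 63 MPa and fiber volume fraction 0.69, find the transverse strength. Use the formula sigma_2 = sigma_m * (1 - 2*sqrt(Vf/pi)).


factor = 1 - 2*sqrt(0.69/pi) = 0.0627
sigma_2 = 63 * 0.0627 = 3.95 MPa

3.95 MPa


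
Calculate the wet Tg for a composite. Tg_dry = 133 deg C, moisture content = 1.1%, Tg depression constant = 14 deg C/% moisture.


Tg_wet = Tg_dry - k*moisture = 133 - 14*1.1 = 117.6 deg C

117.6 deg C


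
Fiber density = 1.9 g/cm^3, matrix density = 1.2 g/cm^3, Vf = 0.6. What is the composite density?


rho_c = rho_f*Vf + rho_m*(1-Vf) = 1.9*0.6 + 1.2*0.4 = 1.62 g/cm^3

1.62 g/cm^3


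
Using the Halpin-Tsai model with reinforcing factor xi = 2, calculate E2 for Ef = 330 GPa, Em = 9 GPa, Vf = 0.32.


eta = (Ef/Em - 1)/(Ef/Em + xi) = (36.6667 - 1)/(36.6667 + 2) = 0.9224
E2 = Em*(1+xi*eta*Vf)/(1-eta*Vf) = 20.31 GPa

20.31 GPa


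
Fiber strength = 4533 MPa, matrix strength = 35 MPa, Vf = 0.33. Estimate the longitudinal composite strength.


sigma_1 = sigma_f*Vf + sigma_m*(1-Vf) = 4533*0.33 + 35*0.67 = 1519.3 MPa

1519.3 MPa


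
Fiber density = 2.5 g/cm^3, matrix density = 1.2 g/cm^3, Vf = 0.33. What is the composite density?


rho_c = rho_f*Vf + rho_m*(1-Vf) = 2.5*0.33 + 1.2*0.67 = 1.629 g/cm^3

1.629 g/cm^3


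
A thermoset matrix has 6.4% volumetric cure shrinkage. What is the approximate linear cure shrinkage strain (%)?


Linear shrinkage ≈ vol_shrink/3 = 6.4/3 = 2.133%

2.133%


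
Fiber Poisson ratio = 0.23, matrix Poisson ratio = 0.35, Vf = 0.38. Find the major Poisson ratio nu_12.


nu_12 = nu_f*Vf + nu_m*(1-Vf) = 0.23*0.38 + 0.35*0.62 = 0.3044

0.3044


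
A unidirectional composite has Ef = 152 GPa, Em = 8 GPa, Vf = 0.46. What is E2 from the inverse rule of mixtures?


1/E2 = Vf/Ef + (1-Vf)/Em = 0.46/152 + 0.54/8
E2 = 14.18 GPa

14.18 GPa


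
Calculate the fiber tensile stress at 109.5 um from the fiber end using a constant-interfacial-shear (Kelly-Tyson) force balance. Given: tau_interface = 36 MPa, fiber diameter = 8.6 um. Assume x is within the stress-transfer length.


Force balance: sigma_f * (pi*d^2/4) = tau * (pi*d) * x  ->  sigma_f = 4 * tau * x / d
sigma_f = 4 * 36 * 109.5 / 8.6 = 1833.5 MPa

1833.5 MPa


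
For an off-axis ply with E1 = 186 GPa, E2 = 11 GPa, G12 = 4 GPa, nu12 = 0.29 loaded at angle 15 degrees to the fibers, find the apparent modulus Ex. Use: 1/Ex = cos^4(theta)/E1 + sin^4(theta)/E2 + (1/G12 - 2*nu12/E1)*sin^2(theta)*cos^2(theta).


cos^4(15) = 0.870513, sin^4(15) = 0.004487, sin^2(15)*cos^2(15) = 0.0625
1/G12 - 2*nu12/E1 = 1/4 - 2*0.29/186 = 0.246882 GPa^-1
1/Ex = 0.870513/186 + 0.004487/11 + 0.246882*0.0625 = 0.0205182 GPa^-1
Ex = 48.74 GPa

48.74 GPa


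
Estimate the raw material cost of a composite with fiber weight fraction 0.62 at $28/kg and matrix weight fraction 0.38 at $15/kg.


Cost = cost_f*Wf + cost_m*Wm = 28*0.62 + 15*0.38 = $23.06/kg

$23.06/kg


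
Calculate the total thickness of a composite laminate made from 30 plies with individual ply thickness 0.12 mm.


h = n * t_ply = 30 * 0.12 = 3.6 mm

3.6 mm


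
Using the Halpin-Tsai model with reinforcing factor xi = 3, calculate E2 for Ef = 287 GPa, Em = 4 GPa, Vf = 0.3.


eta = (Ef/Em - 1)/(Ef/Em + xi) = (71.75 - 1)/(71.75 + 3) = 0.9465
E2 = Em*(1+xi*eta*Vf)/(1-eta*Vf) = 10.34 GPa

10.34 GPa


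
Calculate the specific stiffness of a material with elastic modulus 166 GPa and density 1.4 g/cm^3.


Specific stiffness = E/rho = 166/1.4 = 118.6 GPa/(g/cm^3)

118.6 GPa/(g/cm^3)


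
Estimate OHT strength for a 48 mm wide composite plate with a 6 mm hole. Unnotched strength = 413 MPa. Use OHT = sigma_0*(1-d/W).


OHT = sigma_0*(1-d/W) = 413*(1-6/48) = 361.4 MPa

361.4 MPa


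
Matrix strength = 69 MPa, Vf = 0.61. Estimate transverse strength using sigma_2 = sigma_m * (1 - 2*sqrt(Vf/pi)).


factor = 1 - 2*sqrt(0.61/pi) = 0.1187
sigma_2 = 69 * 0.1187 = 8.19 MPa

8.19 MPa


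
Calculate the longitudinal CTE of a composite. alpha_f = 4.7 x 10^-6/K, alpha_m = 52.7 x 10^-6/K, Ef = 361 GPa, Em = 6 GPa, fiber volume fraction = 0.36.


E1 = Ef*Vf + Em*(1-Vf) = 133.8
alpha_1 = (alpha_f*Ef*Vf + alpha_m*Em*(1-Vf))/E1 = 6.08 x 10^-6/K

6.08 x 10^-6/K


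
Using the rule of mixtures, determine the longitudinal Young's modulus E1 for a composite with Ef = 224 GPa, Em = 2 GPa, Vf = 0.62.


E1 = Ef*Vf + Em*(1-Vf) = 224*0.62 + 2*0.38 = 139.64 GPa

139.64 GPa


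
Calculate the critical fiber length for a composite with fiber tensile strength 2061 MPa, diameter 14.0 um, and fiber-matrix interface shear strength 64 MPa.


Lc = sigma_f * d / (2 * tau_i) = 2061 * 14.0 / (2 * 64) = 225.4 um

225.4 um


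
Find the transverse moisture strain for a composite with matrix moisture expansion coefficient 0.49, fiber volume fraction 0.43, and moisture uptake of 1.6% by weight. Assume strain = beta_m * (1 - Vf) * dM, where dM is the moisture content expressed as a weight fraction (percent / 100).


dM = 1.6/100 = 0.016
strain = beta_m * (1-Vf) * dM = 0.49 * 0.57 * 0.016 = 0.0044688

0.0044688


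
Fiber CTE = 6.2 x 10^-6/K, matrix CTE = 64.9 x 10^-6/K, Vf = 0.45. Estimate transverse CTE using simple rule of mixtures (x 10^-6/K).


alpha_2 = alpha_f*Vf + alpha_m*(1-Vf) = 6.2*0.45 + 64.9*0.55 = 38.5 x 10^-6/K

38.5 x 10^-6/K


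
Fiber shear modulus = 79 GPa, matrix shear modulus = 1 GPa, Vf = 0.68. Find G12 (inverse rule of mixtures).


1/G12 = Vf/Gf + (1-Vf)/Gm = 0.68/79 + 0.32/1
G12 = 3.04 GPa

3.04 GPa


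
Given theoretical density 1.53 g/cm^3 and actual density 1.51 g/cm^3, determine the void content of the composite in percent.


Void% = (rho_theo - rho_actual)/rho_theo * 100 = (1.53 - 1.51)/1.53 * 100 = 1.31%

1.31%


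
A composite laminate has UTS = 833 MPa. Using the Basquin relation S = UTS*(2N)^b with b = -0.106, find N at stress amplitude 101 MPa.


N = 0.5 * (S/UTS)^(1/b) = 0.5 * (101/833)^(1/-0.106) = 2.2056e+08 cycles

2.2056e+08 cycles


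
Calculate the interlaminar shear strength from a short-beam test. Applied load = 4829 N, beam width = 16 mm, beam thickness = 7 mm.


ILSS = 3F/(4bh) = 3*4829/(4*16*7) = 32.34 MPa

32.34 MPa


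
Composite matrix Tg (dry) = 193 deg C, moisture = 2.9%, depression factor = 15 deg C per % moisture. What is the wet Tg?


Tg_wet = Tg_dry - k*moisture = 193 - 15*2.9 = 149.5 deg C

149.5 deg C


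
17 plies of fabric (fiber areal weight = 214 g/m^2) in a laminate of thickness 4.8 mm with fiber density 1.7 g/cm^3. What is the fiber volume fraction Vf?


Vf = n * FAW / (rho_f * h * 1000) = 17 * 214 / (1.7 * 4.8 * 1000) = 0.4458

0.4458


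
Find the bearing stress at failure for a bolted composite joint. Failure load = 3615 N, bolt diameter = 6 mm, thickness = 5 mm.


sigma_br = F/(d*h) = 3615/(6*5) = 120.5 MPa

120.5 MPa


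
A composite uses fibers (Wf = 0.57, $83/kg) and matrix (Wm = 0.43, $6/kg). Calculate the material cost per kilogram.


Cost = cost_f*Wf + cost_m*Wm = 83*0.57 + 6*0.43 = $49.89/kg

$49.89/kg


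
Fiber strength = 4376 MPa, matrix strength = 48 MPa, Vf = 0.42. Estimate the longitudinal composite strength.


sigma_1 = sigma_f*Vf + sigma_m*(1-Vf) = 4376*0.42 + 48*0.58 = 1865.8 MPa

1865.8 MPa


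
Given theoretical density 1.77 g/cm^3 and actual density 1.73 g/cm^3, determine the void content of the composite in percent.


Void% = (rho_theo - rho_actual)/rho_theo * 100 = (1.77 - 1.73)/1.77 * 100 = 2.26%

2.26%


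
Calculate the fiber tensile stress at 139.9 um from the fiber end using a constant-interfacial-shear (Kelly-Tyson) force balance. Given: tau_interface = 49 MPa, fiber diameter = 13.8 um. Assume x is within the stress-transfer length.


Force balance: sigma_f * (pi*d^2/4) = tau * (pi*d) * x  ->  sigma_f = 4 * tau * x / d
sigma_f = 4 * 49 * 139.9 / 13.8 = 1987.0 MPa

1987.0 MPa


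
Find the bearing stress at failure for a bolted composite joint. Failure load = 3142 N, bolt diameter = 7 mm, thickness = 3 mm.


sigma_br = F/(d*h) = 3142/(7*3) = 149.6 MPa

149.6 MPa


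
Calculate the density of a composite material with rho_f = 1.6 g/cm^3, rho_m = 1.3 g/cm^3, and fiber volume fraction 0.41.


rho_c = rho_f*Vf + rho_m*(1-Vf) = 1.6*0.41 + 1.3*0.59 = 1.423 g/cm^3

1.423 g/cm^3


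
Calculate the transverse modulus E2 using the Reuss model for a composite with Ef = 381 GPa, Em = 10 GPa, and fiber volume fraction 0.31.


1/E2 = Vf/Ef + (1-Vf)/Em = 0.31/381 + 0.69/10
E2 = 14.32 GPa

14.32 GPa


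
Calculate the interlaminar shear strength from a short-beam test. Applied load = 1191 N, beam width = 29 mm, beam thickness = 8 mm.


ILSS = 3F/(4bh) = 3*1191/(4*29*8) = 3.85 MPa

3.85 MPa


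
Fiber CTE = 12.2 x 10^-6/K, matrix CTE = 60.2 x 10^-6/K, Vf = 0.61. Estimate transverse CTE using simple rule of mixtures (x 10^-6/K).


alpha_2 = alpha_f*Vf + alpha_m*(1-Vf) = 12.2*0.61 + 60.2*0.39 = 30.9 x 10^-6/K

30.9 x 10^-6/K


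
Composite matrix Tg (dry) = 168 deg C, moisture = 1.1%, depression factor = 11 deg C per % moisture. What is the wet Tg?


Tg_wet = Tg_dry - k*moisture = 168 - 11*1.1 = 155.9 deg C

155.9 deg C


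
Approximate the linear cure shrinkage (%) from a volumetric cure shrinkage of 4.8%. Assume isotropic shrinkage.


Linear shrinkage ≈ vol_shrink/3 = 4.8/3 = 1.6%

1.6%


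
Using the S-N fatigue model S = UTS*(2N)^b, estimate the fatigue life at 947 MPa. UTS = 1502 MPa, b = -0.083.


N = 0.5 * (S/UTS)^(1/b) = 0.5 * (947/1502)^(1/-0.083) = 129.5578 cycles

129.5578 cycles


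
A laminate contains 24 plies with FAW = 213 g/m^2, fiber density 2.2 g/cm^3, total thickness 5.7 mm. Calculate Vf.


Vf = n * FAW / (rho_f * h * 1000) = 24 * 213 / (2.2 * 5.7 * 1000) = 0.4077

0.4077


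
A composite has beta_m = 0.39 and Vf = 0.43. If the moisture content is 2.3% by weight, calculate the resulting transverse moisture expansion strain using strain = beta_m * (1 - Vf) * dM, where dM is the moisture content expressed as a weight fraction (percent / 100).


dM = 2.3/100 = 0.023
strain = beta_m * (1-Vf) * dM = 0.39 * 0.57 * 0.023 = 0.0051129

0.0051129


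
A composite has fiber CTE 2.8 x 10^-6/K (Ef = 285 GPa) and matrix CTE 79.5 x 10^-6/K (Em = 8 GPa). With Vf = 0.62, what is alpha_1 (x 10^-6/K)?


E1 = Ef*Vf + Em*(1-Vf) = 179.74
alpha_1 = (alpha_f*Ef*Vf + alpha_m*Em*(1-Vf))/E1 = 4.1 x 10^-6/K

4.1 x 10^-6/K


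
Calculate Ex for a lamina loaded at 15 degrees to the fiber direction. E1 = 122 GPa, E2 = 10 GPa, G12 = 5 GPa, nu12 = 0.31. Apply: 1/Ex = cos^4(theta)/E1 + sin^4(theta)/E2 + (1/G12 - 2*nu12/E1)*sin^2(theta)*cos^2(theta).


cos^4(15) = 0.870513, sin^4(15) = 0.004487, sin^2(15)*cos^2(15) = 0.0625
1/G12 - 2*nu12/E1 = 1/5 - 2*0.31/122 = 0.194918 GPa^-1
1/Ex = 0.870513/122 + 0.004487/10 + 0.194918*0.0625 = 0.0197665 GPa^-1
Ex = 50.59 GPa

50.59 GPa


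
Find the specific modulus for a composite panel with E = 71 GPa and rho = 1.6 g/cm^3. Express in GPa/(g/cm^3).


Specific stiffness = E/rho = 71/1.6 = 44.4 GPa/(g/cm^3)

44.4 GPa/(g/cm^3)


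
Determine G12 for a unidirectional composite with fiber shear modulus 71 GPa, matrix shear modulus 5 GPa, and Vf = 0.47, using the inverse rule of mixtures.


1/G12 = Vf/Gf + (1-Vf)/Gm = 0.47/71 + 0.53/5
G12 = 8.88 GPa

8.88 GPa


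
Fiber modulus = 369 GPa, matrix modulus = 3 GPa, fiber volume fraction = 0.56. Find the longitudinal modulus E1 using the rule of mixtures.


E1 = Ef*Vf + Em*(1-Vf) = 369*0.56 + 3*0.44 = 207.96 GPa

207.96 GPa


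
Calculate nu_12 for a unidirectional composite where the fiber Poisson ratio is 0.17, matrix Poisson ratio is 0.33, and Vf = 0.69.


nu_12 = nu_f*Vf + nu_m*(1-Vf) = 0.17*0.69 + 0.33*0.31 = 0.2196

0.2196


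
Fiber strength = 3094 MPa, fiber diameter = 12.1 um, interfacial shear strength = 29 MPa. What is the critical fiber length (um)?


Lc = sigma_f * d / (2 * tau_i) = 3094 * 12.1 / (2 * 29) = 645.5 um

645.5 um


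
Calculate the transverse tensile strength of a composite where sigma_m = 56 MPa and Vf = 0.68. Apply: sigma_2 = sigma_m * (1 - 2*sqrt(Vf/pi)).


factor = 1 - 2*sqrt(0.68/pi) = 0.0695
sigma_2 = 56 * 0.0695 = 3.89 MPa

3.89 MPa


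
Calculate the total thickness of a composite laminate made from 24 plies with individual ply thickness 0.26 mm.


h = n * t_ply = 24 * 0.26 = 6.24 mm

6.24 mm


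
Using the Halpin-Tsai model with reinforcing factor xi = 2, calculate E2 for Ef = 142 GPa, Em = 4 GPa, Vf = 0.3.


eta = (Ef/Em - 1)/(Ef/Em + xi) = (35.5 - 1)/(35.5 + 2) = 0.92
E2 = Em*(1+xi*eta*Vf)/(1-eta*Vf) = 8.57 GPa

8.57 GPa


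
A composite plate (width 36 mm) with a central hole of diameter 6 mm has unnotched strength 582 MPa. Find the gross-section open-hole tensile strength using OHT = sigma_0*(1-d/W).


OHT = sigma_0*(1-d/W) = 582*(1-6/36) = 485.0 MPa

485.0 MPa


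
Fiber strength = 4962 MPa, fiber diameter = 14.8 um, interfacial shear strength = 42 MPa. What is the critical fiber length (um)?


Lc = sigma_f * d / (2 * tau_i) = 4962 * 14.8 / (2 * 42) = 874.3 um

874.3 um


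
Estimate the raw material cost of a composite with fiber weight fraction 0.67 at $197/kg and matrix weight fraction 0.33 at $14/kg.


Cost = cost_f*Wf + cost_m*Wm = 197*0.67 + 14*0.33 = $136.61/kg

$136.61/kg


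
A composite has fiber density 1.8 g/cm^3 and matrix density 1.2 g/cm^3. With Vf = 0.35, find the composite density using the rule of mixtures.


rho_c = rho_f*Vf + rho_m*(1-Vf) = 1.8*0.35 + 1.2*0.65 = 1.41 g/cm^3

1.41 g/cm^3


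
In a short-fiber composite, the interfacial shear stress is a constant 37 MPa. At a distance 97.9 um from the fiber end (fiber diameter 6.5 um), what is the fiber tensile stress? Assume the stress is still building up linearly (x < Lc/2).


Force balance: sigma_f * (pi*d^2/4) = tau * (pi*d) * x  ->  sigma_f = 4 * tau * x / d
sigma_f = 4 * 37 * 97.9 / 6.5 = 2229.1 MPa

2229.1 MPa


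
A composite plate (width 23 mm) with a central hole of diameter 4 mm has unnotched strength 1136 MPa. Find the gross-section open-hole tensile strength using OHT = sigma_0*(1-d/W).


OHT = sigma_0*(1-d/W) = 1136*(1-4/23) = 938.4 MPa

938.4 MPa


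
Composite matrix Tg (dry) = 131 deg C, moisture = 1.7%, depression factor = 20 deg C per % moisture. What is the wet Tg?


Tg_wet = Tg_dry - k*moisture = 131 - 20*1.7 = 97.0 deg C

97.0 deg C


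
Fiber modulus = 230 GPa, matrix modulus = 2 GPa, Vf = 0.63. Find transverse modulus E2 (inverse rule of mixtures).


1/E2 = Vf/Ef + (1-Vf)/Em = 0.63/230 + 0.37/2
E2 = 5.33 GPa

5.33 GPa


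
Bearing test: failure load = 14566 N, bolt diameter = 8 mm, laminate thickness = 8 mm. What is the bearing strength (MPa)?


sigma_br = F/(d*h) = 14566/(8*8) = 227.6 MPa

227.6 MPa


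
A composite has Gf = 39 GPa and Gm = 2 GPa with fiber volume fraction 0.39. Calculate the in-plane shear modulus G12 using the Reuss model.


1/G12 = Vf/Gf + (1-Vf)/Gm = 0.39/39 + 0.61/2
G12 = 3.17 GPa

3.17 GPa


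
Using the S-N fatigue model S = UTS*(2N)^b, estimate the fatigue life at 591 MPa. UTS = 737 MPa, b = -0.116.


N = 0.5 * (S/UTS)^(1/b) = 0.5 * (591/737)^(1/-0.116) = 3.3537 cycles

3.3537 cycles


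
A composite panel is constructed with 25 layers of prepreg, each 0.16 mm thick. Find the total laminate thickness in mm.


h = n * t_ply = 25 * 0.16 = 4.0 mm

4.0 mm


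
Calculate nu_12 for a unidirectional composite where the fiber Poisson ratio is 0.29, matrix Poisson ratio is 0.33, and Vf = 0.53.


nu_12 = nu_f*Vf + nu_m*(1-Vf) = 0.29*0.53 + 0.33*0.47 = 0.3088

0.3088


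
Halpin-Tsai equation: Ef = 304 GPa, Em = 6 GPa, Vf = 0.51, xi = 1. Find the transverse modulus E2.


eta = (Ef/Em - 1)/(Ef/Em + xi) = (50.6667 - 1)/(50.6667 + 1) = 0.9613
E2 = Em*(1+xi*eta*Vf)/(1-eta*Vf) = 17.54 GPa

17.54 GPa


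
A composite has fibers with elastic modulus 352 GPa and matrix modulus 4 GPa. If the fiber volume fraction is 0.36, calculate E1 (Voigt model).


E1 = Ef*Vf + Em*(1-Vf) = 352*0.36 + 4*0.64 = 129.28 GPa

129.28 GPa


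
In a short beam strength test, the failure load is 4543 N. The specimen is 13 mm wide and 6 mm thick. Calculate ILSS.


ILSS = 3F/(4bh) = 3*4543/(4*13*6) = 43.68 MPa

43.68 MPa


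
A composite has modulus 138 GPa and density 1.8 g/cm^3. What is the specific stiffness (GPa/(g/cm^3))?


Specific stiffness = E/rho = 138/1.8 = 76.7 GPa/(g/cm^3)

76.7 GPa/(g/cm^3)


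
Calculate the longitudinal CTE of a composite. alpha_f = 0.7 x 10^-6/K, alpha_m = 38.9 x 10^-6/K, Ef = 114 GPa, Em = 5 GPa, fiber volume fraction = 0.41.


E1 = Ef*Vf + Em*(1-Vf) = 49.69
alpha_1 = (alpha_f*Ef*Vf + alpha_m*Em*(1-Vf))/E1 = 2.97 x 10^-6/K

2.97 x 10^-6/K


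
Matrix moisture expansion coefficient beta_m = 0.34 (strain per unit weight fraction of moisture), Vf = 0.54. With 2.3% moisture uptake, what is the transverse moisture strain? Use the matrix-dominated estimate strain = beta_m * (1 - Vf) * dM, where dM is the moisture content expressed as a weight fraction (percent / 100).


dM = 2.3/100 = 0.023
strain = beta_m * (1-Vf) * dM = 0.34 * 0.46 * 0.023 = 0.0035972

0.0035972


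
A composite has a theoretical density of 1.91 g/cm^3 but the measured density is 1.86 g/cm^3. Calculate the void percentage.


Void% = (rho_theo - rho_actual)/rho_theo * 100 = (1.91 - 1.86)/1.91 * 100 = 2.62%

2.62%


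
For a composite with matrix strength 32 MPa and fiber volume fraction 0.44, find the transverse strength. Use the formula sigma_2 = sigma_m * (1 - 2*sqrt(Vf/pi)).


factor = 1 - 2*sqrt(0.44/pi) = 0.2515
sigma_2 = 32 * 0.2515 = 8.05 MPa

8.05 MPa


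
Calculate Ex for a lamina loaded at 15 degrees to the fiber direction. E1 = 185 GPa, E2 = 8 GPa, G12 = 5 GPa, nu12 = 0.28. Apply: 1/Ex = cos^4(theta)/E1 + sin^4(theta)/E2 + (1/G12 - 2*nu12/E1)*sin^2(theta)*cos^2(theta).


cos^4(15) = 0.870513, sin^4(15) = 0.004487, sin^2(15)*cos^2(15) = 0.0625
1/G12 - 2*nu12/E1 = 1/5 - 2*0.28/185 = 0.196973 GPa^-1
1/Ex = 0.870513/185 + 0.004487/8 + 0.196973*0.0625 = 0.0175772 GPa^-1
Ex = 56.89 GPa

56.89 GPa


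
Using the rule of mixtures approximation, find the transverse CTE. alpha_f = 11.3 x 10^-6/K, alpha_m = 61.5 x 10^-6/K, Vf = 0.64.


alpha_2 = alpha_f*Vf + alpha_m*(1-Vf) = 11.3*0.64 + 61.5*0.36 = 29.4 x 10^-6/K

29.4 x 10^-6/K


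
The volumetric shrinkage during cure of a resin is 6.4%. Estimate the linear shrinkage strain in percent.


Linear shrinkage ≈ vol_shrink/3 = 6.4/3 = 2.133%

2.133%


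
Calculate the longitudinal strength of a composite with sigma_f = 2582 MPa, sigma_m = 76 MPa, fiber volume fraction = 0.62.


sigma_1 = sigma_f*Vf + sigma_m*(1-Vf) = 2582*0.62 + 76*0.38 = 1629.7 MPa

1629.7 MPa


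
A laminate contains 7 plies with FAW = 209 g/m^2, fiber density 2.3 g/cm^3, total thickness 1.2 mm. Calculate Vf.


Vf = n * FAW / (rho_f * h * 1000) = 7 * 209 / (2.3 * 1.2 * 1000) = 0.5301

0.5301


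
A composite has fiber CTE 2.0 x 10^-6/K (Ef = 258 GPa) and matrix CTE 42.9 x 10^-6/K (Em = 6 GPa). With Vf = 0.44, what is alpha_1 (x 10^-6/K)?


E1 = Ef*Vf + Em*(1-Vf) = 116.88
alpha_1 = (alpha_f*Ef*Vf + alpha_m*Em*(1-Vf))/E1 = 3.18 x 10^-6/K

3.18 x 10^-6/K


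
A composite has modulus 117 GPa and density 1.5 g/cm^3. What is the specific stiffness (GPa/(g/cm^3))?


Specific stiffness = E/rho = 117/1.5 = 78.0 GPa/(g/cm^3)

78.0 GPa/(g/cm^3)


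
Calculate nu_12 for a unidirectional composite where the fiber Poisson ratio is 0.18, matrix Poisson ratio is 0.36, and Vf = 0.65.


nu_12 = nu_f*Vf + nu_m*(1-Vf) = 0.18*0.65 + 0.36*0.35 = 0.243

0.243


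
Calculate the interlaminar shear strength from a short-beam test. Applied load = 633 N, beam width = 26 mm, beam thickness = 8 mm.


ILSS = 3F/(4bh) = 3*633/(4*26*8) = 2.28 MPa

2.28 MPa


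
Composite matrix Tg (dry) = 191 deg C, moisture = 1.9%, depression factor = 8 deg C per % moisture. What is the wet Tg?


Tg_wet = Tg_dry - k*moisture = 191 - 8*1.9 = 175.8 deg C

175.8 deg C


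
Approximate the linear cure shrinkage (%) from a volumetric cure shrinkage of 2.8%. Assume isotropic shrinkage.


Linear shrinkage ≈ vol_shrink/3 = 2.8/3 = 0.933%

0.933%


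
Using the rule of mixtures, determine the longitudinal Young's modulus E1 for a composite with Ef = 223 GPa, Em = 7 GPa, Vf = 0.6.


E1 = Ef*Vf + Em*(1-Vf) = 223*0.6 + 7*0.4 = 136.6 GPa

136.6 GPa


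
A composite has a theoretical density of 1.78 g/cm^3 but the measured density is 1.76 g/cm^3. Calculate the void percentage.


Void% = (rho_theo - rho_actual)/rho_theo * 100 = (1.78 - 1.76)/1.78 * 100 = 1.12%

1.12%


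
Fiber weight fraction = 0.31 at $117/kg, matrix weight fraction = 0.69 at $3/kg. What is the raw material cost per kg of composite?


Cost = cost_f*Wf + cost_m*Wm = 117*0.31 + 3*0.69 = $38.34/kg

$38.34/kg


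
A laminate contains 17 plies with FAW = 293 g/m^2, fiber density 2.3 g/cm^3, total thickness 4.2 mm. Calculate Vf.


Vf = n * FAW / (rho_f * h * 1000) = 17 * 293 / (2.3 * 4.2 * 1000) = 0.5156

0.5156


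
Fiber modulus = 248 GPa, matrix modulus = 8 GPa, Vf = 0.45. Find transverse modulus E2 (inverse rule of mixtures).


1/E2 = Vf/Ef + (1-Vf)/Em = 0.45/248 + 0.55/8
E2 = 14.17 GPa

14.17 GPa


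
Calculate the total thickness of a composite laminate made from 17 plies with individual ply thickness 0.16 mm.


h = n * t_ply = 17 * 0.16 = 2.72 mm

2.72 mm


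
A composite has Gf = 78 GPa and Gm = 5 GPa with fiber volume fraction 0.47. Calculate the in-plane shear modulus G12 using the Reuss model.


1/G12 = Vf/Gf + (1-Vf)/Gm = 0.47/78 + 0.53/5
G12 = 8.93 GPa

8.93 GPa


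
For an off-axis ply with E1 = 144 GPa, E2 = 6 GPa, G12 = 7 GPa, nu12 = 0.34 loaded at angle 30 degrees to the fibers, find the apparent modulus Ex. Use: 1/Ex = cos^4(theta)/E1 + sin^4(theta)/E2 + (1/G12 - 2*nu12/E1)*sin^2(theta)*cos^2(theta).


cos^4(30) = 0.5625, sin^4(30) = 0.0625, sin^2(30)*cos^2(30) = 0.1875
1/G12 - 2*nu12/E1 = 1/7 - 2*0.34/144 = 0.138135 GPa^-1
1/Ex = 0.5625/144 + 0.0625/6 + 0.138135*0.1875 = 0.0402232 GPa^-1
Ex = 24.86 GPa

24.86 GPa


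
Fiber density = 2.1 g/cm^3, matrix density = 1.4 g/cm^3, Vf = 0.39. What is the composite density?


rho_c = rho_f*Vf + rho_m*(1-Vf) = 2.1*0.39 + 1.4*0.61 = 1.673 g/cm^3

1.673 g/cm^3


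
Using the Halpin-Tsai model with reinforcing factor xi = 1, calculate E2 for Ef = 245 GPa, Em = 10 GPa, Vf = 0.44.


eta = (Ef/Em - 1)/(Ef/Em + xi) = (24.5 - 1)/(24.5 + 1) = 0.9216
E2 = Em*(1+xi*eta*Vf)/(1-eta*Vf) = 23.64 GPa

23.64 GPa


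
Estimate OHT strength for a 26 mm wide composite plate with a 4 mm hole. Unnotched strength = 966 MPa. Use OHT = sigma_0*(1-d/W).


OHT = sigma_0*(1-d/W) = 966*(1-4/26) = 817.4 MPa

817.4 MPa


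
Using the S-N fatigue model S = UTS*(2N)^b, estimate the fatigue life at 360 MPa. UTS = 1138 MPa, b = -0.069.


N = 0.5 * (S/UTS)^(1/b) = 0.5 * (360/1138)^(1/-0.069) = 8.7705e+06 cycles

8.7705e+06 cycles


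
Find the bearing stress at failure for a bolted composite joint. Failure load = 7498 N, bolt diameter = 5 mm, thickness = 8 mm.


sigma_br = F/(d*h) = 7498/(5*8) = 187.5 MPa

187.5 MPa


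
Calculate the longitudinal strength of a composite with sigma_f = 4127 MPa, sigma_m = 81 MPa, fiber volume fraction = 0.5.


sigma_1 = sigma_f*Vf + sigma_m*(1-Vf) = 4127*0.5 + 81*0.5 = 2104.0 MPa

2104.0 MPa


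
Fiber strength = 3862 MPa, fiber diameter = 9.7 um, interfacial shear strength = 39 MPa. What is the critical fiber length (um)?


Lc = sigma_f * d / (2 * tau_i) = 3862 * 9.7 / (2 * 39) = 480.3 um

480.3 um


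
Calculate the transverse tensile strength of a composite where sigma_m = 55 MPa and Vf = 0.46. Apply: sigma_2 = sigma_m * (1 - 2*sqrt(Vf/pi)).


factor = 1 - 2*sqrt(0.46/pi) = 0.2347
sigma_2 = 55 * 0.2347 = 12.91 MPa

12.91 MPa


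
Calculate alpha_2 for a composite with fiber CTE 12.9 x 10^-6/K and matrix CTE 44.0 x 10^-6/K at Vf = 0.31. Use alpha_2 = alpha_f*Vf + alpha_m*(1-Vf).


alpha_2 = alpha_f*Vf + alpha_m*(1-Vf) = 12.9*0.31 + 44.0*0.69 = 34.4 x 10^-6/K

34.4 x 10^-6/K


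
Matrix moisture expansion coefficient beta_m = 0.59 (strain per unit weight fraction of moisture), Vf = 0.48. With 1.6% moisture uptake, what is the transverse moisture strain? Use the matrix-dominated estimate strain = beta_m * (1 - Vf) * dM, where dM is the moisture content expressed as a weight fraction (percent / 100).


dM = 1.6/100 = 0.016
strain = beta_m * (1-Vf) * dM = 0.59 * 0.52 * 0.016 = 0.0049088

0.0049088


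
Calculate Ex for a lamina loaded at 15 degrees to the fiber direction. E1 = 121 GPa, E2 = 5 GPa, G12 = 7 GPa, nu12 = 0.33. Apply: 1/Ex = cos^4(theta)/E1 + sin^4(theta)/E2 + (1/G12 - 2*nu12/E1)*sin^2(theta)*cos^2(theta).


cos^4(15) = 0.870513, sin^4(15) = 0.004487, sin^2(15)*cos^2(15) = 0.0625
1/G12 - 2*nu12/E1 = 1/7 - 2*0.33/121 = 0.137403 GPa^-1
1/Ex = 0.870513/121 + 0.004487/5 + 0.137403*0.0625 = 0.0166794 GPa^-1
Ex = 59.95 GPa

59.95 GPa


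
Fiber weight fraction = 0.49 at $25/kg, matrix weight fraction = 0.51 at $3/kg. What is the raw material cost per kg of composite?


Cost = cost_f*Wf + cost_m*Wm = 25*0.49 + 3*0.51 = $13.78/kg

$13.78/kg


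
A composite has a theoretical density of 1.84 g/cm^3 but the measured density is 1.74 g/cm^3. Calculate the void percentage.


Void% = (rho_theo - rho_actual)/rho_theo * 100 = (1.84 - 1.74)/1.84 * 100 = 5.43%

5.43%


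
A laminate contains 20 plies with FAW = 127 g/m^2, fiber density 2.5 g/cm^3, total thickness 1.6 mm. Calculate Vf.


Vf = n * FAW / (rho_f * h * 1000) = 20 * 127 / (2.5 * 1.6 * 1000) = 0.635

0.635


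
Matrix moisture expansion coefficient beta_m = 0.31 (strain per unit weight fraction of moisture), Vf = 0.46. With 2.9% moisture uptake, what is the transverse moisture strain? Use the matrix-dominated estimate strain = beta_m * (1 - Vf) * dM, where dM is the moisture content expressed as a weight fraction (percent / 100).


dM = 2.9/100 = 0.029
strain = beta_m * (1-Vf) * dM = 0.31 * 0.54 * 0.029 = 0.0048546

0.0048546


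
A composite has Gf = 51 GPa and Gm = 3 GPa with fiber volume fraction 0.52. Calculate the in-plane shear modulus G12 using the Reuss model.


1/G12 = Vf/Gf + (1-Vf)/Gm = 0.52/51 + 0.48/3
G12 = 5.88 GPa

5.88 GPa


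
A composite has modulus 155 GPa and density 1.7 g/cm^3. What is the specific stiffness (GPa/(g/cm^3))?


Specific stiffness = E/rho = 155/1.7 = 91.2 GPa/(g/cm^3)

91.2 GPa/(g/cm^3)
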